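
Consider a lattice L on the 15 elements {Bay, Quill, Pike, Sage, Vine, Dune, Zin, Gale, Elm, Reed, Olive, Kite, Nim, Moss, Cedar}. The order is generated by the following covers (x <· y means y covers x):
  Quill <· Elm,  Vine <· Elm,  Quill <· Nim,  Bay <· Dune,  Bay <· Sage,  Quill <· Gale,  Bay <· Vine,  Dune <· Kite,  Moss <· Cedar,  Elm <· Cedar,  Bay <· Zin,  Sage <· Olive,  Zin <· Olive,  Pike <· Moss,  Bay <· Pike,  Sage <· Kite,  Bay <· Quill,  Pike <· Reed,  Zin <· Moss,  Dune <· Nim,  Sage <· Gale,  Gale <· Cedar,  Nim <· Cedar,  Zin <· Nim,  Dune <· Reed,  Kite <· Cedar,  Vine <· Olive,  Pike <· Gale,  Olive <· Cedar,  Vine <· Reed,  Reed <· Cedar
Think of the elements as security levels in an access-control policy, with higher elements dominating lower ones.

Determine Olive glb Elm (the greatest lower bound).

Common lower bounds of {Olive, Elm}: Bay, Vine.
The greatest among these is Vine.

Vine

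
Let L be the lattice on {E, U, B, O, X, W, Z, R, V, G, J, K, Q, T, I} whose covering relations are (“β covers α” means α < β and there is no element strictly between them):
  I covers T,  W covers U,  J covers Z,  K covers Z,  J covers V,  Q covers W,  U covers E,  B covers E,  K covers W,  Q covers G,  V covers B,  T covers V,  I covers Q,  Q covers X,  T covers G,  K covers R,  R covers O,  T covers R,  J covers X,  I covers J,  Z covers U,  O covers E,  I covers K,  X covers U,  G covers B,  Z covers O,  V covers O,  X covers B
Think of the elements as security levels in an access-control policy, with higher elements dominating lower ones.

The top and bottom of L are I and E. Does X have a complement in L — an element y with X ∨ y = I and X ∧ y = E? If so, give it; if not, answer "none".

R

Need y with X ∨ y = I and X ∧ y = E.
Checking each element gives: R.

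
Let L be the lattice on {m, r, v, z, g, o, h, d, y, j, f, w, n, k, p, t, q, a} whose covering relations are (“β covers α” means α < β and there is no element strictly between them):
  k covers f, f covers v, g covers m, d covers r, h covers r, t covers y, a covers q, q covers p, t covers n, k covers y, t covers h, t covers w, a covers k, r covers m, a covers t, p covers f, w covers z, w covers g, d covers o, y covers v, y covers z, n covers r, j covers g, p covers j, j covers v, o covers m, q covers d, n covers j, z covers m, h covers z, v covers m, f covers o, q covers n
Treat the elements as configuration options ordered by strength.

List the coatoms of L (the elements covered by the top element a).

The coatoms are exactly the elements covered by a: k, q, t.

k, q, t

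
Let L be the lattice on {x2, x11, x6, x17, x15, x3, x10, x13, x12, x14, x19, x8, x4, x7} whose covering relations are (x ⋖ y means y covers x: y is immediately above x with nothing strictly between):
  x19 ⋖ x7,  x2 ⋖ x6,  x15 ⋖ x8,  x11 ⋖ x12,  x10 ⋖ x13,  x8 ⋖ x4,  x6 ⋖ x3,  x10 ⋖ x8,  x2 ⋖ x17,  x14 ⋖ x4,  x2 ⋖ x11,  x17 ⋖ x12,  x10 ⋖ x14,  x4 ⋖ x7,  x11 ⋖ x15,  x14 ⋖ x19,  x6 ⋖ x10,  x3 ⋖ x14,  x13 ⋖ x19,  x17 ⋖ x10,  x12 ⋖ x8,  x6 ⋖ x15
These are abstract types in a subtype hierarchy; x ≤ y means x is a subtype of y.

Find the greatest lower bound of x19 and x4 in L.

x14

Common lower bounds of {x19, x4}: x10, x14, x17, x2, x3, x6.
The greatest among these is x14.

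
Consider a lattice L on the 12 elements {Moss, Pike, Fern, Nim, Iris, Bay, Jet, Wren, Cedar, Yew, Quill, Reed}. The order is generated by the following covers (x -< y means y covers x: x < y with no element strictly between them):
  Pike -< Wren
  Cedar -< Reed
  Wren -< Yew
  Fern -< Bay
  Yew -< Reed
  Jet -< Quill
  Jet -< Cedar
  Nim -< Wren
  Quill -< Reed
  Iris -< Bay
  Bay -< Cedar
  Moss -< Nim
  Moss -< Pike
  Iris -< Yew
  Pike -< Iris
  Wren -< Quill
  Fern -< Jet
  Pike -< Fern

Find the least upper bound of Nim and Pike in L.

Wren

Common upper bounds of {Nim, Pike}: Quill, Reed, Wren, Yew.
The least among these is Wren.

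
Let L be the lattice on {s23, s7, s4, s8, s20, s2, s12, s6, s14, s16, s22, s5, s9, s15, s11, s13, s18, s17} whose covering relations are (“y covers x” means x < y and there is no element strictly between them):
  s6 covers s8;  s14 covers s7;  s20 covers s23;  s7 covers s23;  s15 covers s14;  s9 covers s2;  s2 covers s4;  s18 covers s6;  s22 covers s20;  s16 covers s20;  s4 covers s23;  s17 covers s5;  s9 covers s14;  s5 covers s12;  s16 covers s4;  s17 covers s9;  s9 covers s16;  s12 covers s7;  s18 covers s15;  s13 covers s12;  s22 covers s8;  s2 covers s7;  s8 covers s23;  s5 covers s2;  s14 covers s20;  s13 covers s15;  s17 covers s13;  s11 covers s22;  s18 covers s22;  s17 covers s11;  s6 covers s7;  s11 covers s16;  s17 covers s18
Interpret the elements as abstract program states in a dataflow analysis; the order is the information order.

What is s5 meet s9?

Common lower bounds of {s5, s9}: s2, s23, s4, s7.
The greatest among these is s2.

s2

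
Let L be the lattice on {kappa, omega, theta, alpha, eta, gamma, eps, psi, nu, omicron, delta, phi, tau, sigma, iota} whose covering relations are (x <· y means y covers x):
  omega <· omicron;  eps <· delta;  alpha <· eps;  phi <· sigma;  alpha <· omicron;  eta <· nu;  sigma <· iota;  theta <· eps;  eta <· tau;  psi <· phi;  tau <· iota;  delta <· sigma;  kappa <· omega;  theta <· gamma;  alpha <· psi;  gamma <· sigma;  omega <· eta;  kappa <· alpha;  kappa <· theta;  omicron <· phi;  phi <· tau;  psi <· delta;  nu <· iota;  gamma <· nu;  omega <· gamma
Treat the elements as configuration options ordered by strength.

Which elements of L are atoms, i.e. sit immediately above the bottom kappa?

The atoms are exactly the elements that cover kappa: alpha, omega, theta.

alpha, omega, theta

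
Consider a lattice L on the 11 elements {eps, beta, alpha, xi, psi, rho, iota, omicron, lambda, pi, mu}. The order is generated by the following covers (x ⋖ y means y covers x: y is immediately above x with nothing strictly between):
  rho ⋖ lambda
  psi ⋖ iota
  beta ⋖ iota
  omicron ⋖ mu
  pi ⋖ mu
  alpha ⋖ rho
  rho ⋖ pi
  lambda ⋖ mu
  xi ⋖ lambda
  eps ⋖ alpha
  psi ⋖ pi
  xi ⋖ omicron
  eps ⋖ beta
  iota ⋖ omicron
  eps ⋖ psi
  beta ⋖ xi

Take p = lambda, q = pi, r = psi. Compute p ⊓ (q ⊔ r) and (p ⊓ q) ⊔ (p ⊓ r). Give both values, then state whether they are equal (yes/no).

q ⊔ r = pi, so p ⊓ (q ⊔ r) = lambda ⊓ pi = rho.
p ⊓ q = rho and p ⊓ r = eps, so (p ⊓ q) ⊔ (p ⊓ r) = rho ⊔ eps = rho.
Equal: yes.

rho; rho; yes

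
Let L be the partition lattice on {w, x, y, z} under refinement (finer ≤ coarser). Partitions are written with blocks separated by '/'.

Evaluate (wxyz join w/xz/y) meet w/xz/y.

w/xz/y

wxyz ∨ w/xz/y = wxyz
wxyz ∧ w/xz/y = w/xz/y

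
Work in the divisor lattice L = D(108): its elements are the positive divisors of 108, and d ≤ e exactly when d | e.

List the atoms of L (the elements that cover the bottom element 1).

The atoms are exactly the elements that cover 1: 2, 3.

2, 3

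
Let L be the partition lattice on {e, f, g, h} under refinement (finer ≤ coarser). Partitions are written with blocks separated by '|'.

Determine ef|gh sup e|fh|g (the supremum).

efgh

The join of ef|gh and e|fh|g merges any blocks that overlap across the partitions, giving efgh.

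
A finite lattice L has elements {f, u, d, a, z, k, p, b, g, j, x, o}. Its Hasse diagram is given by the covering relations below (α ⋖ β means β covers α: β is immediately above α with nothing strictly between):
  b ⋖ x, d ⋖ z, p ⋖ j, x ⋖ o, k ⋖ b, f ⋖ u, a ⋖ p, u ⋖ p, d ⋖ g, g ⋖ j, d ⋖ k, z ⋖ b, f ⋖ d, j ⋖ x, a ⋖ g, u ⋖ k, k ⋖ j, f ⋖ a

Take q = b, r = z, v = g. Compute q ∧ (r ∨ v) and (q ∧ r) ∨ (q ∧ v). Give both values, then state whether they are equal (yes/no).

r ∨ v = x, so q ∧ (r ∨ v) = b ∧ x = b.
q ∧ r = z and q ∧ v = d, so (q ∧ r) ∨ (q ∧ v) = z ∨ d = z.
Equal: no.

b; z; no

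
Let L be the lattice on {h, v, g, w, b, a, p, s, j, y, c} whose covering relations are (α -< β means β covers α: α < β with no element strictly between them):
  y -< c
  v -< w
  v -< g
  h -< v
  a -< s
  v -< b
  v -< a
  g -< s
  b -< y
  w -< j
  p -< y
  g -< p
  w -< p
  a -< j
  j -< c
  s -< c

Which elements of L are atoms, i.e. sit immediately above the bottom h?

The atoms are exactly the elements that cover h: v.

v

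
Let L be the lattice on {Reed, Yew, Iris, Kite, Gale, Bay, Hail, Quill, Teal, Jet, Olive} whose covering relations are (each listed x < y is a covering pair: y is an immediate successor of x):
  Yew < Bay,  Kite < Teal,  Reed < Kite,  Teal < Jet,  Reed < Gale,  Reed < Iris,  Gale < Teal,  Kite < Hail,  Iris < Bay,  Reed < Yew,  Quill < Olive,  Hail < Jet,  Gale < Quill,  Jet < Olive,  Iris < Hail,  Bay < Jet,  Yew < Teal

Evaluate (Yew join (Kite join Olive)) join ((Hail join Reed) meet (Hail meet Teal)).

Olive

Kite ∨ Olive = Olive
Yew ∨ Olive = Olive
Hail ∨ Reed = Hail
Hail ∧ Teal = Kite
Hail ∧ Kite = Kite
Olive ∨ Kite = Olive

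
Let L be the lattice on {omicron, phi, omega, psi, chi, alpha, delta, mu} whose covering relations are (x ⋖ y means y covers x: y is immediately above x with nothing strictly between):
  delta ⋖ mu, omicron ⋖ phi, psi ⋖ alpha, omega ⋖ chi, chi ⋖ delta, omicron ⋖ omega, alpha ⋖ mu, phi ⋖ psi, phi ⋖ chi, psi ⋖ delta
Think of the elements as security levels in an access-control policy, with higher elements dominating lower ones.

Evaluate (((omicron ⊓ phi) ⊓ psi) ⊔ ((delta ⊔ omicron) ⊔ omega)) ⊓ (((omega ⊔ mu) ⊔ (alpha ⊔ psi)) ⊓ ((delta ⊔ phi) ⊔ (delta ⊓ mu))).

delta

omicron ∧ phi = omicron
omicron ∧ psi = omicron
delta ∨ omicron = delta
delta ∨ omega = delta
omicron ∨ delta = delta
omega ∨ mu = mu
alpha ∨ psi = alpha
mu ∨ alpha = mu
delta ∨ phi = delta
delta ∧ mu = delta
delta ∨ delta = delta
mu ∧ delta = delta
delta ∧ delta = delta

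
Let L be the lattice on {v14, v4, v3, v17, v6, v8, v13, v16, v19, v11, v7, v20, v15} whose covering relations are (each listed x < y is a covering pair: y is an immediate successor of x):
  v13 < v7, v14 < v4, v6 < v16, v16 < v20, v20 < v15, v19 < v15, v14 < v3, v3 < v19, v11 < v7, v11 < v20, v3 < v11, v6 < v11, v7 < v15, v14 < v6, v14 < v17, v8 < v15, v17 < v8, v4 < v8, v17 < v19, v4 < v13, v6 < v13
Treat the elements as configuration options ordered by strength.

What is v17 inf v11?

v14

Common lower bounds of {v17, v11}: v14.
The greatest among these is v14.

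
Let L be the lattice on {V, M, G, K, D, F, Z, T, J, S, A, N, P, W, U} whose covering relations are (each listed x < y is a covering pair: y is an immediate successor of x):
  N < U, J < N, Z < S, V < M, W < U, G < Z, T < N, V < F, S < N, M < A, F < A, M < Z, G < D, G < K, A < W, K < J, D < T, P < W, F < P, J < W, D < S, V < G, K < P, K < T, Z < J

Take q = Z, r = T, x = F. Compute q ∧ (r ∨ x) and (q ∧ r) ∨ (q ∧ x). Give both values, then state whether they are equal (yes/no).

Z; G; no

r ∨ x = U, so q ∧ (r ∨ x) = Z ∧ U = Z.
q ∧ r = G and q ∧ x = V, so (q ∧ r) ∨ (q ∧ x) = G ∨ V = G.
Equal: no.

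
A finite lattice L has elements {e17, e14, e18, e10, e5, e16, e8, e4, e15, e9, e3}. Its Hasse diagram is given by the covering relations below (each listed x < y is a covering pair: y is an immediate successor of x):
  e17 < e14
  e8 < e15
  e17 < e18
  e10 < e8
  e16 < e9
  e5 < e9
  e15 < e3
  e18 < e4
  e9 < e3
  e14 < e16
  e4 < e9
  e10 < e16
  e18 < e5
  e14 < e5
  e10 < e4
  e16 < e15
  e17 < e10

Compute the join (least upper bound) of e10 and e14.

e16

Common upper bounds of {e10, e14}: e15, e16, e3, e9.
The least among these is e16.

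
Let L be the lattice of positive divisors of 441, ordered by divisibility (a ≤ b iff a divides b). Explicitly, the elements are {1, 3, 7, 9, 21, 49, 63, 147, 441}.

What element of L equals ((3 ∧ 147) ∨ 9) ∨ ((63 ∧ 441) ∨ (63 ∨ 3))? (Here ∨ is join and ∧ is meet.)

3 ∧ 147 = 3
3 ∨ 9 = 9
63 ∧ 441 = 63
63 ∨ 3 = 63
63 ∨ 63 = 63
9 ∨ 63 = 63

63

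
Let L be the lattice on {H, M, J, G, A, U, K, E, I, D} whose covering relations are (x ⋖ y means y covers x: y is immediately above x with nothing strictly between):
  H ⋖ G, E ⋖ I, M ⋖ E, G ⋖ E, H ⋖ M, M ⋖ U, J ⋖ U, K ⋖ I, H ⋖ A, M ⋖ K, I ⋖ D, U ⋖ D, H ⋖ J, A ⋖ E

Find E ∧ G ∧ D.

G

Common lower bounds of {E, G, D}: G, H.
The greatest among these is G.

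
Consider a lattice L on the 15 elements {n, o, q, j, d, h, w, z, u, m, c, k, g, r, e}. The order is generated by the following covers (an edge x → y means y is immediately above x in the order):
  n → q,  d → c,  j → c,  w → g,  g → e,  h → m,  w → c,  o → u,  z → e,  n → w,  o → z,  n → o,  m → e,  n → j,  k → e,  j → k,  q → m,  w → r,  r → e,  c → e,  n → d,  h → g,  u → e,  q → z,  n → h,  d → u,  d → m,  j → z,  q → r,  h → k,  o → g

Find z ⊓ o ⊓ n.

n

Common lower bounds of {z, o, n}: n.
The greatest among these is n.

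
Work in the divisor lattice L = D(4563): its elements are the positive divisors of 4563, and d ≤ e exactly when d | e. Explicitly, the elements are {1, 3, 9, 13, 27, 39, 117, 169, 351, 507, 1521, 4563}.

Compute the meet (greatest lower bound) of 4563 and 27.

27

In the divisibility order, the meet is the greatest common divisor: gcd(4563, 27) = 27.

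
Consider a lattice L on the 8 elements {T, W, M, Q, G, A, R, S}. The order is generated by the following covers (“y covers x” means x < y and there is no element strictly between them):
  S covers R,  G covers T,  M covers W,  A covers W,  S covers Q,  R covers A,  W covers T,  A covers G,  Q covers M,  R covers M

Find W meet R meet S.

W

Common lower bounds of {W, R, S}: T, W.
The greatest among these is W.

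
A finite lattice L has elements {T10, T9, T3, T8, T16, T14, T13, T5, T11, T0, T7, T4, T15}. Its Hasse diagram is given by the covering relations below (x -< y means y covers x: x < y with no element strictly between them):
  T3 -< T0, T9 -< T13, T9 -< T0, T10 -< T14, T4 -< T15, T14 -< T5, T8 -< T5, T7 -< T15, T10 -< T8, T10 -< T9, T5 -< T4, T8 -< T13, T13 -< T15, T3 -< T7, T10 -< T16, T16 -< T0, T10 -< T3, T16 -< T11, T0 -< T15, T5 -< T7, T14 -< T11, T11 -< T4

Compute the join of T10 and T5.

T5

Common upper bounds of {T10, T5}: T15, T4, T5, T7.
The least among these is T5.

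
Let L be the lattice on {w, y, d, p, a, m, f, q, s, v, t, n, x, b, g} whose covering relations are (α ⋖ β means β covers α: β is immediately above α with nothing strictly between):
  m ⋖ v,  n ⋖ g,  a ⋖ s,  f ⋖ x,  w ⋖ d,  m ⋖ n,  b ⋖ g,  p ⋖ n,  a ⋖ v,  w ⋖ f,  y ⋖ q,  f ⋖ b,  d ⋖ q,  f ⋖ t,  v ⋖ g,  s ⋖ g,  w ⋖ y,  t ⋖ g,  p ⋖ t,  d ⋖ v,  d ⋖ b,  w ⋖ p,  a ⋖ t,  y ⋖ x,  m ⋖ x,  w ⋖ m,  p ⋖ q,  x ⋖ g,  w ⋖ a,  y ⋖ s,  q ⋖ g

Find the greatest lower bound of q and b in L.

d

Common lower bounds of {q, b}: d, w.
The greatest among these is d.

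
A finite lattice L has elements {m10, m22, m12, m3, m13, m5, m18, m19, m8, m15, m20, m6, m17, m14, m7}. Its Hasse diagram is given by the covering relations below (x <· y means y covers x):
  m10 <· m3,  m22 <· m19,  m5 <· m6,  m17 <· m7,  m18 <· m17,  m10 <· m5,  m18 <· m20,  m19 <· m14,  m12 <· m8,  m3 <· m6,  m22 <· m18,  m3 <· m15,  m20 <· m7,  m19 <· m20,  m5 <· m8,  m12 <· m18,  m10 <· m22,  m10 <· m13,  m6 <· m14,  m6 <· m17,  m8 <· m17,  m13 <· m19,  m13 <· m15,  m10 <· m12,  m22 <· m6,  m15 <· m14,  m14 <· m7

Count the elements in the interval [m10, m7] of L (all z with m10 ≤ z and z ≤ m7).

15

The interval [m10, m7] = {m10, m12, m13, m14, m15, m17, m18, m19, m20, m22, m3, m5, m6, m7, m8}, which has 15 elements.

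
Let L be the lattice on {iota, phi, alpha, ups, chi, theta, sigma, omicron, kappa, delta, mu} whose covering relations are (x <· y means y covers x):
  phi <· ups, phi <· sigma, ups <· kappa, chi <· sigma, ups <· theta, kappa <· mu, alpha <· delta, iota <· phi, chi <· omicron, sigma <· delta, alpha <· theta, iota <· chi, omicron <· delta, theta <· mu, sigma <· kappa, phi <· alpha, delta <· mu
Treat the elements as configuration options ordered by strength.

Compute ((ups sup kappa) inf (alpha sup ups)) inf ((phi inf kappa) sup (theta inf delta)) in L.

phi

ups ∨ kappa = kappa
alpha ∨ ups = theta
kappa ∧ theta = ups
phi ∧ kappa = phi
theta ∧ delta = alpha
phi ∨ alpha = alpha
ups ∧ alpha = phi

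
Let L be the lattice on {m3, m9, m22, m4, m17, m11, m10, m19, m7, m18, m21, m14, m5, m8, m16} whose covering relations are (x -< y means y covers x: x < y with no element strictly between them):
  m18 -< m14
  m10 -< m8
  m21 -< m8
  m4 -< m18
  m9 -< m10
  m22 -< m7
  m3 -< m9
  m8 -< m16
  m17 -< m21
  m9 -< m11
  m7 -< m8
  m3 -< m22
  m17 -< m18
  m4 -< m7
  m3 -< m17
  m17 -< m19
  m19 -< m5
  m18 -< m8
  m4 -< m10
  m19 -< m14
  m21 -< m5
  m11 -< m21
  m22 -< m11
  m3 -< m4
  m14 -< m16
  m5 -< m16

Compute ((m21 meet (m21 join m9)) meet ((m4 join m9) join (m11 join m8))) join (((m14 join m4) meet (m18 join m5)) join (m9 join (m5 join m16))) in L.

m16

m21 ∨ m9 = m21
m21 ∧ m21 = m21
m4 ∨ m9 = m10
m11 ∨ m8 = m8
m10 ∨ m8 = m8
m21 ∧ m8 = m21
m14 ∨ m4 = m14
m18 ∨ m5 = m16
m14 ∧ m16 = m14
m5 ∨ m16 = m16
m9 ∨ m16 = m16
m14 ∨ m16 = m16
m21 ∨ m16 = m16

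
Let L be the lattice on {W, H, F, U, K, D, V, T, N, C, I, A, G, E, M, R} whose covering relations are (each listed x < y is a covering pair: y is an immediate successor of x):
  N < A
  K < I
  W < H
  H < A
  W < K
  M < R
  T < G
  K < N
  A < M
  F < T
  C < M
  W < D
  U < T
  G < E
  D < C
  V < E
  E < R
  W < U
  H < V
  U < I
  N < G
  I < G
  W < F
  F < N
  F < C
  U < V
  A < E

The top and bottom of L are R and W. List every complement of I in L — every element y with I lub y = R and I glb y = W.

Need y with I ∨ y = R and I ∧ y = W.
Checking each element gives: C, D.

C, D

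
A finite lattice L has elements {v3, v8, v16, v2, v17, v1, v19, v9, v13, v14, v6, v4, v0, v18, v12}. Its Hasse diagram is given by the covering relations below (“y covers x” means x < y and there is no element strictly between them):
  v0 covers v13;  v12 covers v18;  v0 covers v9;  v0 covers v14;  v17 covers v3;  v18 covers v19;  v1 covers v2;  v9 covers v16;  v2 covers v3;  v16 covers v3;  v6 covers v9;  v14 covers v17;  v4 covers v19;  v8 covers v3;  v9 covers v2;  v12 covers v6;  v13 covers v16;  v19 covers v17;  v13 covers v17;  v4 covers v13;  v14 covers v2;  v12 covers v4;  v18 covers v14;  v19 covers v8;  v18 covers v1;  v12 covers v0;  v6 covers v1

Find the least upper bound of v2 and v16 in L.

Common upper bounds of {v2, v16}: v0, v12, v6, v9.
The least among these is v9.

v9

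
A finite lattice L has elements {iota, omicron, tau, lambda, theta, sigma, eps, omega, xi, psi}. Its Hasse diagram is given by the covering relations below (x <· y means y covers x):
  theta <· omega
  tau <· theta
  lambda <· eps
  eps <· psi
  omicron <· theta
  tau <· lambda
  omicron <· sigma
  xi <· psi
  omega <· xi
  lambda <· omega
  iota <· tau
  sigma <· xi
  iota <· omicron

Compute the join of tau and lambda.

Common upper bounds of {tau, lambda}: eps, lambda, omega, psi, xi.
The least among these is lambda.

lambda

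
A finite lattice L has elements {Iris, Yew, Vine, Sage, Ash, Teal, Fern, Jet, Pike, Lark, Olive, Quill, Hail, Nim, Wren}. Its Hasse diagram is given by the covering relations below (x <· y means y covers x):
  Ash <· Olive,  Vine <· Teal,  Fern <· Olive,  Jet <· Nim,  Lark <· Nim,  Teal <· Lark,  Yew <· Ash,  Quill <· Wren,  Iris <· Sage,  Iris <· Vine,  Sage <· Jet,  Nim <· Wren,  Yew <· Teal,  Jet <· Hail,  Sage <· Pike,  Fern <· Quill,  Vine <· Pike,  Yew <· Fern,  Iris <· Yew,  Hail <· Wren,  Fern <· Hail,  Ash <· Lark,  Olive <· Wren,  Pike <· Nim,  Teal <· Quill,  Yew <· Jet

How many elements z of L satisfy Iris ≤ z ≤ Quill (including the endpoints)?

The interval [Iris, Quill] = {Fern, Iris, Quill, Teal, Vine, Yew}, which has 6 elements.

6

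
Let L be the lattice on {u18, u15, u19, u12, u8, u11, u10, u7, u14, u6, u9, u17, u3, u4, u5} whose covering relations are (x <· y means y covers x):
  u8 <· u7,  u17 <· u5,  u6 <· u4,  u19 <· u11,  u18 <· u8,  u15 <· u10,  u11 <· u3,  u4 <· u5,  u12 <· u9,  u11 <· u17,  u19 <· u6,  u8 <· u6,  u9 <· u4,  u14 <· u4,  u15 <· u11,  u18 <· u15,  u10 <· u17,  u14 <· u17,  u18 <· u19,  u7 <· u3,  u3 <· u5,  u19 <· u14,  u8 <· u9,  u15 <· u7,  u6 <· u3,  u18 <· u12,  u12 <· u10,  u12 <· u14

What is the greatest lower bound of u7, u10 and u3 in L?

Common lower bounds of {u7, u10, u3}: u15, u18.
The greatest among these is u15.

u15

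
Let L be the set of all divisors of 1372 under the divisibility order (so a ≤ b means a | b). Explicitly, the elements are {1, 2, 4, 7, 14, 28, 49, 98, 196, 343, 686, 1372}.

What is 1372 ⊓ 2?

2

Common lower bounds of {1372, 2}: 1, 2.
The greatest among these is 2.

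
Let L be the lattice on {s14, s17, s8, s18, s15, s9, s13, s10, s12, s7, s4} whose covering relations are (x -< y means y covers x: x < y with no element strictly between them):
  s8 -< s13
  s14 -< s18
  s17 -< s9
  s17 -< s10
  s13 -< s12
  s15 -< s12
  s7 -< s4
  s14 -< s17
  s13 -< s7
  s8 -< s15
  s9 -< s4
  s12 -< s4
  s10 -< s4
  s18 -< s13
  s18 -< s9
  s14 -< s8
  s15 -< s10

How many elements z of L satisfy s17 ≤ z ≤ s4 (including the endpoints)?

The interval [s17, s4] = {s10, s17, s4, s9}, which has 4 elements.

4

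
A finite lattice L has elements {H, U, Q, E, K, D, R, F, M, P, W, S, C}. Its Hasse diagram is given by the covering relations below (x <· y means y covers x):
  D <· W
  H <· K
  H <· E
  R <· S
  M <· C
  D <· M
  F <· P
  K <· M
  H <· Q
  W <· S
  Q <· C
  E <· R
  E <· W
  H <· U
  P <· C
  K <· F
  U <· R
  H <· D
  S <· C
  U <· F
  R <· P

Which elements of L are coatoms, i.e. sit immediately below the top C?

M, P, Q, S

The coatoms are exactly the elements covered by C: M, P, Q, S.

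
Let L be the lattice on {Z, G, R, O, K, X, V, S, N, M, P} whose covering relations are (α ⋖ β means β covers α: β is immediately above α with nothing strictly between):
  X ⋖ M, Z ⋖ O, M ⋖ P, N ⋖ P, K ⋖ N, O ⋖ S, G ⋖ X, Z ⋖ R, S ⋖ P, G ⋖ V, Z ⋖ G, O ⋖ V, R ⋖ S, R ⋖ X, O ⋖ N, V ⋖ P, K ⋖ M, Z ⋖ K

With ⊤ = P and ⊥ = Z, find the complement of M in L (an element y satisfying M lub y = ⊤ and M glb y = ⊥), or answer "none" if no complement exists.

Need y with M ∨ y = P and M ∧ y = Z.
Checking each element gives: O.

O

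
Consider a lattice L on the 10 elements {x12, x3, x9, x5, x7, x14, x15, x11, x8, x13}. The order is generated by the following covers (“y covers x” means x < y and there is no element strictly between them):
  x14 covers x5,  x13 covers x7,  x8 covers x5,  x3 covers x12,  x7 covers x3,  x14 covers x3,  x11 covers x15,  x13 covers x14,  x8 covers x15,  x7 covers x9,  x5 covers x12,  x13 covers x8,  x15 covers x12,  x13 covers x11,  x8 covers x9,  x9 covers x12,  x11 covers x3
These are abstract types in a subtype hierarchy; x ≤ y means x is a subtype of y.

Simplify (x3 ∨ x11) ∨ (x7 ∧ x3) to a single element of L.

x3 ∨ x11 = x11
x7 ∧ x3 = x3
x11 ∨ x3 = x11

x11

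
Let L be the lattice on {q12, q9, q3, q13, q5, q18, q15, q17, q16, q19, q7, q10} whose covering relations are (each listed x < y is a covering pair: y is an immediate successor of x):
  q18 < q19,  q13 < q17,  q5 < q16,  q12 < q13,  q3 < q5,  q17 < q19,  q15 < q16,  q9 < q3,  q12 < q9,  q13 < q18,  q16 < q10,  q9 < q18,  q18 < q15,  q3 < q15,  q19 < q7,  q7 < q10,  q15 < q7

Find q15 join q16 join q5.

q16

Common upper bounds of {q15, q16, q5}: q10, q16.
The least among these is q16.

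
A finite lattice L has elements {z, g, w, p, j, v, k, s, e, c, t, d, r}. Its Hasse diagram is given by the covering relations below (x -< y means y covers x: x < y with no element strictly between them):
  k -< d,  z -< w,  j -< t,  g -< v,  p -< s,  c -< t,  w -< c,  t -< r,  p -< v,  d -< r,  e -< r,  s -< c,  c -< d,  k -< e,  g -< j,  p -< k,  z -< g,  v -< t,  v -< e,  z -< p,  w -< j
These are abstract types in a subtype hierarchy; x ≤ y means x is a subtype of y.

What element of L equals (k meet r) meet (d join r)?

k

k ∧ r = k
d ∨ r = r
k ∧ r = k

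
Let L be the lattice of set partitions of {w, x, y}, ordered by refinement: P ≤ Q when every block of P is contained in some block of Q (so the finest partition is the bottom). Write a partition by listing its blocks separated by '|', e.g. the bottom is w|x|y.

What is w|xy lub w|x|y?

Common upper bounds of {w|xy, w|x|y}: wxy, w|xy.
The least among these is w|xy.

w|xy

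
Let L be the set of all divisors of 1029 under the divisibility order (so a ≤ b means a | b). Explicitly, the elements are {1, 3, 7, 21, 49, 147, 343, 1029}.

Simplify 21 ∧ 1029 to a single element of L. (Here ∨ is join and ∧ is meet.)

21

21 ∧ 1029 = 21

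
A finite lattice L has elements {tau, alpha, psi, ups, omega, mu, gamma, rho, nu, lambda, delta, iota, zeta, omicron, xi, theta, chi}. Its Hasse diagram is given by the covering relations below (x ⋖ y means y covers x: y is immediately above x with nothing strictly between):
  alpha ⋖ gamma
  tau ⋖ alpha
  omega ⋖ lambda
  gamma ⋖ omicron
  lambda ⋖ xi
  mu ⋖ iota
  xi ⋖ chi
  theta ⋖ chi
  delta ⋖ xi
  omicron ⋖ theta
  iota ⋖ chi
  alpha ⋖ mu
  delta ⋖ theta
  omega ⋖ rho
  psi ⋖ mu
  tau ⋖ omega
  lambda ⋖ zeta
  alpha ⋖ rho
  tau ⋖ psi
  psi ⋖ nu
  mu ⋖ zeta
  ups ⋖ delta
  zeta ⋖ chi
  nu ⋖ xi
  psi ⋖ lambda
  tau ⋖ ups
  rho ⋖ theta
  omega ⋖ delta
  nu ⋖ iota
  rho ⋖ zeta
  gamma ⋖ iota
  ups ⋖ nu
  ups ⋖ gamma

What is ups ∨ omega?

Common upper bounds of {ups, omega}: chi, delta, theta, xi.
The least among these is delta.

delta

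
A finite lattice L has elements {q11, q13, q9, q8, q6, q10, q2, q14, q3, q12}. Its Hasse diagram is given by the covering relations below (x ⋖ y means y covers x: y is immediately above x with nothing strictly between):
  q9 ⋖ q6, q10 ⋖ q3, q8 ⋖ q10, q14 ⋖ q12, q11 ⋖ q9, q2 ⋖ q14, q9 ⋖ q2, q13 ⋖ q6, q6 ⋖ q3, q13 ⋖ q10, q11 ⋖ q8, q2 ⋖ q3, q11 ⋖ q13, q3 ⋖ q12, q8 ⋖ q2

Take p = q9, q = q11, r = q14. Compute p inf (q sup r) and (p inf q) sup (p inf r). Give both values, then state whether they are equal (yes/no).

q sup r = q14, so p inf (q sup r) = q9 inf q14 = q9.
p inf q = q11 and p inf r = q9, so (p inf q) sup (p inf r) = q11 sup q9 = q9.
Equal: yes.

q9; q9; yes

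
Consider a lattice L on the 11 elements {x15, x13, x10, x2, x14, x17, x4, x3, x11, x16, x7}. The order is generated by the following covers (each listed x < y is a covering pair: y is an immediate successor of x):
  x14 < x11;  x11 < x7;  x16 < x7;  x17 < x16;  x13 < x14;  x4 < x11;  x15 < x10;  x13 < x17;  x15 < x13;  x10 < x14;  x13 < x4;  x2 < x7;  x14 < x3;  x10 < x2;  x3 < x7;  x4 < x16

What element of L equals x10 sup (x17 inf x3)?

x17 ∧ x3 = x13
x10 ∨ x13 = x14

x14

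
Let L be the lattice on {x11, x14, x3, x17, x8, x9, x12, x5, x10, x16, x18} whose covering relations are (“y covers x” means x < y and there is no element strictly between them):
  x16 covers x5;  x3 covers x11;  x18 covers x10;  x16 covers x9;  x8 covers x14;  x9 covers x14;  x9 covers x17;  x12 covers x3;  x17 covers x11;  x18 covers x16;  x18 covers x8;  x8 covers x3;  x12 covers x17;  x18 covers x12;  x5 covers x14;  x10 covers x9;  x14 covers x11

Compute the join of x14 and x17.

Common upper bounds of {x14, x17}: x10, x16, x18, x9.
The least among these is x9.

x9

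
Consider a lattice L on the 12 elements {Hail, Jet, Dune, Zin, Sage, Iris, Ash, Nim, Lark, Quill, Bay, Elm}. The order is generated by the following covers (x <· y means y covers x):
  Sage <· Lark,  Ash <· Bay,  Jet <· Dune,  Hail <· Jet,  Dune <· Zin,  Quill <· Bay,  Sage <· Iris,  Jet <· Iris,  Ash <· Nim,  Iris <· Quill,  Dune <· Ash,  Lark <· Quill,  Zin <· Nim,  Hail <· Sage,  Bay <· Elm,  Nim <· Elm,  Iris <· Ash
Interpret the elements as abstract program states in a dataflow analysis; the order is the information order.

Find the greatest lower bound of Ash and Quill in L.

Common lower bounds of {Ash, Quill}: Hail, Iris, Jet, Sage.
The greatest among these is Iris.

Iris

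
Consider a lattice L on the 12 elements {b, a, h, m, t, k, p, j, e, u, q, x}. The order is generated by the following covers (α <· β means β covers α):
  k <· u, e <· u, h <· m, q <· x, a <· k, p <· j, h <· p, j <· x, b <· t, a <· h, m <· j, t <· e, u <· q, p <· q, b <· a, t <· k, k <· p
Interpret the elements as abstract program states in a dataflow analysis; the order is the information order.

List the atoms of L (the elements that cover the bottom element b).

a, t

The atoms are exactly the elements that cover b: a, t.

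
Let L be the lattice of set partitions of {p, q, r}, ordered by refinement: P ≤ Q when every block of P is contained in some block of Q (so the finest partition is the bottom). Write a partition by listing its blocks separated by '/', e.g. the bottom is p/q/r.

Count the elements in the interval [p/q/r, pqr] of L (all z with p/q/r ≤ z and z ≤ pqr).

The interval [p/q/r, pqr] = {p/q/r, p/qr, pq/r, pqr, pr/q}, which has 5 elements.

5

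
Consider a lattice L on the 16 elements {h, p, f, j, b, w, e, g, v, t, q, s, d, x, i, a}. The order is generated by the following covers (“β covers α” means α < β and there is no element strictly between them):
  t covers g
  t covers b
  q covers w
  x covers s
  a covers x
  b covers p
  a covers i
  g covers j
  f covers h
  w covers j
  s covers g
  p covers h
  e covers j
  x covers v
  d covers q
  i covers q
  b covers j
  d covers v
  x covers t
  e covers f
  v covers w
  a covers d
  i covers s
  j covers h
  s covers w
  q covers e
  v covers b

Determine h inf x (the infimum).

h

Common lower bounds of {h, x}: h.
The greatest among these is h.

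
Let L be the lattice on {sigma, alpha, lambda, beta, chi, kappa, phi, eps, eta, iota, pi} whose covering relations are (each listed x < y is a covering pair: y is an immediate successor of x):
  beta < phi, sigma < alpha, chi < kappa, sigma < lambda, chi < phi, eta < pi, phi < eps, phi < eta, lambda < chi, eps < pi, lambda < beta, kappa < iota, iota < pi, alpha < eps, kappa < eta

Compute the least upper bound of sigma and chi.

chi

Common upper bounds of {sigma, chi}: chi, eps, eta, iota, kappa, phi, pi.
The least among these is chi.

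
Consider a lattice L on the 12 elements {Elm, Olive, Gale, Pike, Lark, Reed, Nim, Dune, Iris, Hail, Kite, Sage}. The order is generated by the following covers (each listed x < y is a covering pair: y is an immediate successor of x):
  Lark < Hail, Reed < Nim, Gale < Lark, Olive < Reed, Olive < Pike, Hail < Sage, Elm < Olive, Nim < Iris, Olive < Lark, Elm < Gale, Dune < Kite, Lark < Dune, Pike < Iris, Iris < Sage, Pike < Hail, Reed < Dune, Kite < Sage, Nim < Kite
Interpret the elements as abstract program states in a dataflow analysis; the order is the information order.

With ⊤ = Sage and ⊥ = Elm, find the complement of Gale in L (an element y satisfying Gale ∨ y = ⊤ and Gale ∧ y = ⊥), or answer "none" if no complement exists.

Iris

Need y with Gale ∨ y = Sage and Gale ∧ y = Elm.
Checking each element gives: Iris.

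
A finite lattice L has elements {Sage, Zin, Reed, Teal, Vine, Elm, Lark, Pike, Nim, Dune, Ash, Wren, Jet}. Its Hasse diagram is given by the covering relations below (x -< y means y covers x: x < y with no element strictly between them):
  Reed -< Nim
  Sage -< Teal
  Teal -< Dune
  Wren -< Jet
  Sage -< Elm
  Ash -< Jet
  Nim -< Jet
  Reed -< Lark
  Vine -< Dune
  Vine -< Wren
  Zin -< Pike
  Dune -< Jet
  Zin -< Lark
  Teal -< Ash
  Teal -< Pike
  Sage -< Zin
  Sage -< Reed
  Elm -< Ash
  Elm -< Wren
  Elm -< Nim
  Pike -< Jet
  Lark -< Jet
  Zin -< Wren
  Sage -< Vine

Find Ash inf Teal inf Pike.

Teal

Common lower bounds of {Ash, Teal, Pike}: Sage, Teal.
The greatest among these is Teal.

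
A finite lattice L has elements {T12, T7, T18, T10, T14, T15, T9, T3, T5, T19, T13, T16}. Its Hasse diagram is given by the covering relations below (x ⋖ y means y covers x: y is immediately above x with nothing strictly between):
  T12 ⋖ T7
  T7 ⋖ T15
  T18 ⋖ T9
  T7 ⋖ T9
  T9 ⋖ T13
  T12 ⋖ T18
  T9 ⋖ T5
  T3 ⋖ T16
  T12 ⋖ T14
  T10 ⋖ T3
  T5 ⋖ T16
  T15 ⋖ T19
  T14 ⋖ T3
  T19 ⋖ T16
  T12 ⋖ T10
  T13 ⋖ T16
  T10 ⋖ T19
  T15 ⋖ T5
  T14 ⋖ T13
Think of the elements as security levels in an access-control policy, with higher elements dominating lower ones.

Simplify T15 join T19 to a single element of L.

T15 ∨ T19 = T19

T19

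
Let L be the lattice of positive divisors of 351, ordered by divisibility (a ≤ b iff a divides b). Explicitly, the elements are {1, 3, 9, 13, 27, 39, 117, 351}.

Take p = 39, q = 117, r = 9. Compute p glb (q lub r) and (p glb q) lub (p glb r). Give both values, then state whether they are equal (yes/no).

39; 39; yes

q lub r = 117, so p glb (q lub r) = 39 glb 117 = 39.
p glb q = 39 and p glb r = 3, so (p glb q) lub (p glb r) = 39 lub 3 = 39.
Equal: yes.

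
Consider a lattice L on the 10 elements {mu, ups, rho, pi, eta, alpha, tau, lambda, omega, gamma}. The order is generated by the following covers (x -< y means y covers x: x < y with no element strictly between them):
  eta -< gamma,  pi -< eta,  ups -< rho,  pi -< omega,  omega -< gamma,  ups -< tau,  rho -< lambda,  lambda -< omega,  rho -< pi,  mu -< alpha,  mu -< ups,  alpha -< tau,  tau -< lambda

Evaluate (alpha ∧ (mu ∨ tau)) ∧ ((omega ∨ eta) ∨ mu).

alpha

mu ∨ tau = tau
alpha ∧ tau = alpha
omega ∨ eta = gamma
gamma ∨ mu = gamma
alpha ∧ gamma = alpha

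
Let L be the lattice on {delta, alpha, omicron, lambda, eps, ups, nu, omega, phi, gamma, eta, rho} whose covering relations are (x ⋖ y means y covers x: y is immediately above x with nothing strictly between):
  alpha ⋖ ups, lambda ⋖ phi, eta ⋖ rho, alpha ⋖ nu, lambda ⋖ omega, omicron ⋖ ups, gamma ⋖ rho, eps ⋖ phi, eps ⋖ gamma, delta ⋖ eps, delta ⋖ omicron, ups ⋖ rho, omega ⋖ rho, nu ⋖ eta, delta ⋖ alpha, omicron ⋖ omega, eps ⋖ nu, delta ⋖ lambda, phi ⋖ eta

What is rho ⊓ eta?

eta

Common lower bounds of {rho, eta}: alpha, delta, eps, eta, lambda, nu, phi.
The greatest among these is eta.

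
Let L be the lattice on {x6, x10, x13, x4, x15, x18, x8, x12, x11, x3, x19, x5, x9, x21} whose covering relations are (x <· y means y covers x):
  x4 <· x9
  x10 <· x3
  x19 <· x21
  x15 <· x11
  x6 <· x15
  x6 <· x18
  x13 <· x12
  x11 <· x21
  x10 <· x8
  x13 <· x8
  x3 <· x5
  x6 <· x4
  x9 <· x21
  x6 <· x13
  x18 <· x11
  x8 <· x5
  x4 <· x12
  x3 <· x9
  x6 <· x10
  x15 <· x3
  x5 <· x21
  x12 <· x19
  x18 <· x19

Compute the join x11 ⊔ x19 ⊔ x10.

x21

Common upper bounds of {x11, x19, x10}: x21.
The least among these is x21.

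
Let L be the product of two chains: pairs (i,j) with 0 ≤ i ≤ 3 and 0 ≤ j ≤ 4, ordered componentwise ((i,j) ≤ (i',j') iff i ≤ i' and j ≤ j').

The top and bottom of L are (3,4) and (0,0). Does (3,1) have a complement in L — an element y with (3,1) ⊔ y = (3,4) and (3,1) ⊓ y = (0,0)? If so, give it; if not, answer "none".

none

For every candidate y, either (3,1) ∨ y ≠ (3,4) or (3,1) ∧ y ≠ (0,0); no complement exists.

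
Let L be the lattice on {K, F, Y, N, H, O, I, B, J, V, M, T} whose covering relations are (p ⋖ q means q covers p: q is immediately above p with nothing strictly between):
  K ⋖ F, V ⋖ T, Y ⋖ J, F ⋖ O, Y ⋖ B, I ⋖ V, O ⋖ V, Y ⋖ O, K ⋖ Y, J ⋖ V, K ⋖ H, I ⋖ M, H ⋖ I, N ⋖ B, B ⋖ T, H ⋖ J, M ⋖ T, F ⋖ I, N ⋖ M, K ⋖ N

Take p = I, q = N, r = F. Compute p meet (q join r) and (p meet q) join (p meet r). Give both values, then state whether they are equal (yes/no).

q join r = M, so p meet (q join r) = I meet M = I.
p meet q = K and p meet r = F, so (p meet q) join (p meet r) = K join F = F.
Equal: no.

I; F; no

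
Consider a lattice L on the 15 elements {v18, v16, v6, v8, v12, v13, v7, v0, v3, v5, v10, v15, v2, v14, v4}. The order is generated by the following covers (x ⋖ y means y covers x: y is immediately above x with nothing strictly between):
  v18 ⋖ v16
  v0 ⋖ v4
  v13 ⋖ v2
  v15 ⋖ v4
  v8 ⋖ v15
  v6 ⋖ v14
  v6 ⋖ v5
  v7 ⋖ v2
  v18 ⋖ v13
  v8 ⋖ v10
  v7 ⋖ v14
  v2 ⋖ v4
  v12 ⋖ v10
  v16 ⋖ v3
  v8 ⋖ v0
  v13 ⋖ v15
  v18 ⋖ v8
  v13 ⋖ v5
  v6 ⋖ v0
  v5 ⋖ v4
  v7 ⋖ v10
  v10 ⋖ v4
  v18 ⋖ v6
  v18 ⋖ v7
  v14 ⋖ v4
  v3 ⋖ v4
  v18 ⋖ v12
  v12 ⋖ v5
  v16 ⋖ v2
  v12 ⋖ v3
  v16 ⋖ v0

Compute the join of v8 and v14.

Common upper bounds of {v8, v14}: v4.
The least among these is v4.

v4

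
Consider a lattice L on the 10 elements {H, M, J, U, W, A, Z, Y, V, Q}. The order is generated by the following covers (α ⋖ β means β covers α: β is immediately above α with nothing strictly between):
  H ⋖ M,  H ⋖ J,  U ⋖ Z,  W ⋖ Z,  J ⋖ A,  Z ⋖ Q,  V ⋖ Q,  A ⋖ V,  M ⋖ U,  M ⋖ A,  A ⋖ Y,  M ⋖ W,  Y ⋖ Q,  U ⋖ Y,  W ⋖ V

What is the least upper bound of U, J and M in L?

Y

Common upper bounds of {U, J, M}: Q, Y.
The least among these is Y.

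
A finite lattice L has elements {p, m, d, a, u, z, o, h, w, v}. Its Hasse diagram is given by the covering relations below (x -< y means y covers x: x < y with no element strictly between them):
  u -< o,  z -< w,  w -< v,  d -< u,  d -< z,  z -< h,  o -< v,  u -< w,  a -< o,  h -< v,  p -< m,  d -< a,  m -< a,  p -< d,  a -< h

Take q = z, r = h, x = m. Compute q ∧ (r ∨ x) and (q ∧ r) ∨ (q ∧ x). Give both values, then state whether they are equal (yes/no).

r ∨ x = h, so q ∧ (r ∨ x) = z ∧ h = z.
q ∧ r = z and q ∧ x = p, so (q ∧ r) ∨ (q ∧ x) = z ∨ p = z.
Equal: yes.

z; z; yes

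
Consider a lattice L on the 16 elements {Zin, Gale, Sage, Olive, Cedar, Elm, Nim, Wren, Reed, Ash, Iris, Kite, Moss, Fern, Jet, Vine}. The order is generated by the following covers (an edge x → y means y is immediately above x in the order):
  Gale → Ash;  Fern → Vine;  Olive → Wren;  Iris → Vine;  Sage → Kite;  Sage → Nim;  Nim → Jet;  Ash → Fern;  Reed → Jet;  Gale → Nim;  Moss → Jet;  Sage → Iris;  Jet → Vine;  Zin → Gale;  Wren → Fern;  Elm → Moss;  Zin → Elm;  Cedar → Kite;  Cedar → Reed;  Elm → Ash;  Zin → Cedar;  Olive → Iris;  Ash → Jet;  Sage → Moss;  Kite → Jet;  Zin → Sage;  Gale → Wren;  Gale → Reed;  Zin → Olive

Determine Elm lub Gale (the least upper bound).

Common upper bounds of {Elm, Gale}: Ash, Fern, Jet, Vine.
The least among these is Ash.

Ash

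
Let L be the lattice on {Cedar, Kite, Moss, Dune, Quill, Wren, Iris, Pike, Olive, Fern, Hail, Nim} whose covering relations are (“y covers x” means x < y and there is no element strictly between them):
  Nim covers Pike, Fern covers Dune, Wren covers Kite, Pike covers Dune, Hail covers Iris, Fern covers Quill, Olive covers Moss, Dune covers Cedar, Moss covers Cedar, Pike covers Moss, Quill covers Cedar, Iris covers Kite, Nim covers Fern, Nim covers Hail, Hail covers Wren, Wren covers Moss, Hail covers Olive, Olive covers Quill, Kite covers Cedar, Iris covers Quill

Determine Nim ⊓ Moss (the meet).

Common lower bounds of {Nim, Moss}: Cedar, Moss.
The greatest among these is Moss.

Moss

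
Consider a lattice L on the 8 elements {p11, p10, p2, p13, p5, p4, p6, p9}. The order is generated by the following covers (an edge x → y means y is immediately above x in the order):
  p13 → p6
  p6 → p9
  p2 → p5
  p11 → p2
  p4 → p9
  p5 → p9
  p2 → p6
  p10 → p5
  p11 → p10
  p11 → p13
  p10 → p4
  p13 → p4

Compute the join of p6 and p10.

p9

Common upper bounds of {p6, p10}: p9.
The least among these is p9.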